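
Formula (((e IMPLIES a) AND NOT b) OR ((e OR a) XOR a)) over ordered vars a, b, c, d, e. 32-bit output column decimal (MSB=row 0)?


Formula: (((e IMPLIES a) AND NOT b) OR ((e OR a) XOR a)) over a, b, c, d, e (32 rows)
Evaluate each row (bits = a,b,c,d,e, MSB first):
  row 0 [00000]: (((0 IMPLIES 0) AND NOT 0) OR ((0 OR 0) XOR 0)) -> 1
  row 1 [00001]: (((1 IMPLIES 0) AND NOT 0) OR ((1 OR 0) XOR 0)) -> 1
  row 2 [00010]: (((0 IMPLIES 0) AND NOT 0) OR ((0 OR 0) XOR 0)) -> 1
  row 3 [00011]: (((1 IMPLIES 0) AND NOT 0) OR ((1 OR 0) XOR 0)) -> 1
  row 4 [00100]: (((0 IMPLIES 0) AND NOT 0) OR ((0 OR 0) XOR 0)) -> 1
  row 5 [00101]: (((1 IMPLIES 0) AND NOT 0) OR ((1 OR 0) XOR 0)) -> 1
  row 6 [00110]: (((0 IMPLIES 0) AND NOT 0) OR ((0 OR 0) XOR 0)) -> 1
  row 7 [00111]: (((1 IMPLIES 0) AND NOT 0) OR ((1 OR 0) XOR 0)) -> 1
  row 8 [01000]: (((0 IMPLIES 0) AND NOT 1) OR ((0 OR 0) XOR 0)) -> 0
  row 9 [01001]: (((1 IMPLIES 0) AND NOT 1) OR ((1 OR 0) XOR 0)) -> 1
  row 10 [01010]: (((0 IMPLIES 0) AND NOT 1) OR ((0 OR 0) XOR 0)) -> 0
  row 11 [01011]: (((1 IMPLIES 0) AND NOT 1) OR ((1 OR 0) XOR 0)) -> 1
  row 12 [01100]: (((0 IMPLIES 0) AND NOT 1) OR ((0 OR 0) XOR 0)) -> 0
  row 13 [01101]: (((1 IMPLIES 0) AND NOT 1) OR ((1 OR 0) XOR 0)) -> 1
  row 14 [01110]: (((0 IMPLIES 0) AND NOT 1) OR ((0 OR 0) XOR 0)) -> 0
  row 15 [01111]: (((1 IMPLIES 0) AND NOT 1) OR ((1 OR 0) XOR 0)) -> 1
  row 16 [10000]: (((0 IMPLIES 1) AND NOT 0) OR ((0 OR 1) XOR 1)) -> 1
  row 17 [10001]: (((1 IMPLIES 1) AND NOT 0) OR ((1 OR 1) XOR 1)) -> 1
  row 18 [10010]: (((0 IMPLIES 1) AND NOT 0) OR ((0 OR 1) XOR 1)) -> 1
  row 19 [10011]: (((1 IMPLIES 1) AND NOT 0) OR ((1 OR 1) XOR 1)) -> 1
  row 20 [10100]: (((0 IMPLIES 1) AND NOT 0) OR ((0 OR 1) XOR 1)) -> 1
  row 21 [10101]: (((1 IMPLIES 1) AND NOT 0) OR ((1 OR 1) XOR 1)) -> 1
  row 22 [10110]: (((0 IMPLIES 1) AND NOT 0) OR ((0 OR 1) XOR 1)) -> 1
  row 23 [10111]: (((1 IMPLIES 1) AND NOT 0) OR ((1 OR 1) XOR 1)) -> 1
  row 24 [11000]: (((0 IMPLIES 1) AND NOT 1) OR ((0 OR 1) XOR 1)) -> 0
  row 25 [11001]: (((1 IMPLIES 1) AND NOT 1) OR ((1 OR 1) XOR 1)) -> 0
  row 26 [11010]: (((0 IMPLIES 1) AND NOT 1) OR ((0 OR 1) XOR 1)) -> 0
  row 27 [11011]: (((1 IMPLIES 1) AND NOT 1) OR ((1 OR 1) XOR 1)) -> 0
  row 28 [11100]: (((0 IMPLIES 1) AND NOT 1) OR ((0 OR 1) XOR 1)) -> 0
  row 29 [11101]: (((1 IMPLIES 1) AND NOT 1) OR ((1 OR 1) XOR 1)) -> 0
  row 30 [11110]: (((0 IMPLIES 1) AND NOT 1) OR ((0 OR 1) XOR 1)) -> 0
  row 31 [11111]: (((1 IMPLIES 1) AND NOT 1) OR ((1 OR 1) XOR 1)) -> 0
Full result column, 4 rows per line (a,b,c fixed per line; d,e runs 00..11 left to right):
  rows 0-3 [a,b,c=000]: 1111  = hex F
  rows 4-7 [a,b,c=001]: 1111  = hex F
  rows 8-11 [a,b,c=010]: 0101  = hex 5
  rows 12-15 [a,b,c=011]: 0101  = hex 5
  rows 16-19 [a,b,c=100]: 1111  = hex F
  rows 20-23 [a,b,c=101]: 1111  = hex F
  rows 24-27 [a,b,c=110]: 0000  = hex 0
  rows 28-31 [a,b,c=111]: 0000  = hex 0
Output column (row 0 .. row 31) = 11111111010101011111111100000000
Output column grouped in 4s = 1111 1111 0101 0101 1111 1111 0000 0000 = 0xFF55FF00
Convert to decimal digit by digit (value = value*16 + digit):
  F -> 15
  15*16 + 15 (F) = 255
  255*16 + 5 = 4085
  4085*16 + 5 = 65365
  65365*16 + 15 (F) = 1045855
  1045855*16 + 15 (F) = 16733695
  16733695*16 + 0 = 267739120
  267739120*16 + 0 = 4283825920
Decimal = 4283825920

4283825920


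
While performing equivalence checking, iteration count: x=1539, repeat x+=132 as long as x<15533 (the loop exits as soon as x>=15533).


Step 1: x goes from 1539 toward 15533 by 132; the body runs while x<15533, so iterations = ceil((bound-start)/step)
Step 2: Distance=13994
Step 3: ceil(13994/132)=107

107


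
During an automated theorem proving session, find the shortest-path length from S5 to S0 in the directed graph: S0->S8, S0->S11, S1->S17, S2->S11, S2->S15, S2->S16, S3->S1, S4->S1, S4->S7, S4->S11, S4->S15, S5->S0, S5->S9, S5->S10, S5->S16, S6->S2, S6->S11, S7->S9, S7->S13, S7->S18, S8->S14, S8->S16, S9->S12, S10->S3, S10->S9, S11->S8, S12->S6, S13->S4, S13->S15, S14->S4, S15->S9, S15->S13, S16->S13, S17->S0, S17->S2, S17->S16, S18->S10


BFS layer-by-layer from S5:
  dist 0: {S5}
  dist 1: {S0, S9, S10, S16}
  -> S0 reached at distance 1
Shortest path length = 1

1


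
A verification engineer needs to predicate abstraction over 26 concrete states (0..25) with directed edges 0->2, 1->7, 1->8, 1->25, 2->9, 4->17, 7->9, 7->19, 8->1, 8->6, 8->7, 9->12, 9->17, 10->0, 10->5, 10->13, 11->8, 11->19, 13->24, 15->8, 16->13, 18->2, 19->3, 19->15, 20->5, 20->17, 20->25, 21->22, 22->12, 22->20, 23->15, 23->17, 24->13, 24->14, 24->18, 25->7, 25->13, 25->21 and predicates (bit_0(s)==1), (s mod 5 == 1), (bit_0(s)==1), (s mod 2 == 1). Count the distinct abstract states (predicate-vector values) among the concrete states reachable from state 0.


BFS from 0:
Concrete reachable: {0, 2, 9, 12, 17}
Abstract via predicates (bit_0(s)==1), (s mod 5 == 1), (bit_0(s)==1), (s mod 2 == 1):
  (0,0,0,0) <- {0, 2, 12}
  (1,0,1,1) <- {9, 17}
Distinct abstract states = 2

2


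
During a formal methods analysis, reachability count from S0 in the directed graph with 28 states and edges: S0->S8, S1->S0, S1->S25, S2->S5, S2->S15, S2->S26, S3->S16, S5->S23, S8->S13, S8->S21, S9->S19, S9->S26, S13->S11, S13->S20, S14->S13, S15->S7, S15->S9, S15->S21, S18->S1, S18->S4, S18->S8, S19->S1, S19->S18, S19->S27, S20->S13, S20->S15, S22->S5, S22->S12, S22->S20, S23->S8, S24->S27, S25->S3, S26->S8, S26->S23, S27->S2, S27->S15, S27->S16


BFS from S0:
  layer 0: {S0}
  layer 1: {S8}
  layer 2: {S13, S21}
  layer 3: {S11, S20}
  layer 4: {S15}
  layer 5: {S7, S9}
  layer 6: {S19, S26}
  layer 7: {S1, S18, S23, S27}
  layer 8: {S2, S4, S16, S25}
  layer 9: {S3, S5}
Reachable set: {S0, S1, S2, S3, S4, S5, S7, S8, S9, S11, S13, S15, S16, S18, S19, S20, S21, S23, S25, S26, S27}
Count = 21

21


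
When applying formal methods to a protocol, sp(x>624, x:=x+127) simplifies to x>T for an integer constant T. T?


Formula: sp(P, x:=E) = exists old_x. (x = E[old_x/x]) AND P[old_x/x] (old_x is the value of x before the assignment; eliminate old_x by solving x = E[old_x/x] for old_x)
Step 1: Precondition P: x>624, i.e. old_x > 624
Step 2: Assignment gives x = old_x + 127, so old_x = x - 127
Step 3: Substitute into P: x - 127 > 624
Step 4: Simplify: x > 624+127 = 751

751


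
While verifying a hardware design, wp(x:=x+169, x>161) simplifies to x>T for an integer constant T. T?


Formula: wp(x:=E, P) = P[E/x] (substitute E for x in postcondition)
Step 1: Postcondition: x>161
Step 2: Substitute x+169 for x: x+169>161
Step 3: Solve for x: x > 161-169 = -8

-8


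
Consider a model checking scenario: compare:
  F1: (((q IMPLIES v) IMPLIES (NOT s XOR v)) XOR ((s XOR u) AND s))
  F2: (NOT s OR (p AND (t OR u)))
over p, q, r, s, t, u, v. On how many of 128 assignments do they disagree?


F1 = (((q IMPLIES v) IMPLIES (NOT s XOR v)) XOR ((s XOR u) AND s))
F2 = (NOT s OR (p AND (t OR u)))
Evaluate both on each of 128 rows (bits = p,q,r,s,t,u,v):
  row 0 [0000000]: F1=1 F2=1 -> 0
  row 1 [0000001]: F1=0 F2=1 (differ) -> 1
  row 2 [0000010]: F1=1 F2=1 -> 0
  row 3 [0000011]: F1=0 F2=1 (differ) -> 1
  row 4 [0000100]: F1=1 F2=1 -> 0
  (every remaining row is evaluated the same way; all 128 results are listed next)
Full result column, 8 rows per line (p,q,r,s fixed per line; t,u,v runs 000..111 left to right):
  rows 0-7 [p,q,r,s=0000]: 01010101  (ones: 4)
  rows 8-15 [p,q,r,s=0001]: 10011001  (ones: 4)
  rows 16-23 [p,q,r,s=0010]: 01010101  (ones: 4)
  rows 24-31 [p,q,r,s=0011]: 10011001  (ones: 4)
  rows 32-39 [p,q,r,s=0100]: 01010101  (ones: 4)
  rows 40-47 [p,q,r,s=0101]: 00110011  (ones: 4)
  rows 48-55 [p,q,r,s=0110]: 01010101  (ones: 4)
  rows 56-63 [p,q,r,s=0111]: 00110011  (ones: 4)
  rows 64-71 [p,q,r,s=1000]: 01010101  (ones: 4)
  rows 72-79 [p,q,r,s=1001]: 10100110  (ones: 4)
  rows 80-87 [p,q,r,s=1010]: 01010101  (ones: 4)
  rows 88-95 [p,q,r,s=1011]: 10100110  (ones: 4)
  rows 96-103 [p,q,r,s=1100]: 01010101  (ones: 4)
  rows 104-111 [p,q,r,s=1101]: 00001100  (ones: 2)
  rows 112-119 [p,q,r,s=1110]: 01010101  (ones: 4)
  rows 120-127 [p,q,r,s=1111]: 00001100  (ones: 2)
Disagreements = 4+4+4+4+4+4+4+4+4+4+4+4+4+2+4+2 = 60

60


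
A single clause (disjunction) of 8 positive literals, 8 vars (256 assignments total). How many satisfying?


Step 1: Total=2^8=256
Step 2: Unsat when all 8 false: 2^0=1
Step 3: Sat=256-1=255

255


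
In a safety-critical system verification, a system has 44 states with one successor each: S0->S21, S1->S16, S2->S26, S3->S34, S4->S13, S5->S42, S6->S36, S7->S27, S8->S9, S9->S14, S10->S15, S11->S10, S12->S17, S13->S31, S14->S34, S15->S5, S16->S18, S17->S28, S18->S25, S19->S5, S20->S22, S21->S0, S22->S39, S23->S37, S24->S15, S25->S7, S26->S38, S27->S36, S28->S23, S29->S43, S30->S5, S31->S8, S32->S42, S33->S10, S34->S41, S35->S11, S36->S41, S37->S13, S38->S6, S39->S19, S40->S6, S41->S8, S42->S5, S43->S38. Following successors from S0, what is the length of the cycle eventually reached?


Trace from S0 until a state repeats:
  S0 -> S21 -> S0
S0 first seen at step 0, revisited at step 2.
Cycle length = 2 - 0 = 2

2


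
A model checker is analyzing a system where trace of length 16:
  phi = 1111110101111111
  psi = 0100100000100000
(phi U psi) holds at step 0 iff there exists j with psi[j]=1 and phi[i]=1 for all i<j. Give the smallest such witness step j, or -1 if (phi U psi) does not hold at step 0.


(phi U psi) at 0: need smallest j with psi[j]=1 and phi[i]=1 for all i in [0,j).
Scan from step 0:
  step 0: phi=1, psi=0 -> continue
  step 1: psi=1 and phi held for [0,1) -> witness found
Witness step = 1

1


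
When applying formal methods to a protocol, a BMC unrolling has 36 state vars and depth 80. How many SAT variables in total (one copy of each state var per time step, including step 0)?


BMC unrolls to depth k, creating one copy of each state var for steps 0..k.
Step count = 80 + 1 = 81 (steps 0 through 80)
Vars per step = 36
Total = 36 * 81 = 2916

2916


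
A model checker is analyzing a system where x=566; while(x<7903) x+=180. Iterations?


Step 1: x goes from 566 toward 7903 by 180; the body runs while x<7903, so iterations = ceil((bound-start)/step)
Step 2: Distance=7337
Step 3: ceil(7337/180)=41

41


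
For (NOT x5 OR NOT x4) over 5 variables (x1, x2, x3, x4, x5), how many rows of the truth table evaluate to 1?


Formula: (NOT x5 OR NOT x4) over 5 vars (32 rows)
Evaluate each row (x1, x2, x3, x4, x5 as bits, MSB first):
  row 0 [00000]: (NOT 0 OR NOT 0) -> 1
  row 1 [00001]: (NOT 1 OR NOT 0) -> 1
  row 2 [00010]: (NOT 0 OR NOT 1) -> 1
  row 3 [00011]: (NOT 1 OR NOT 1) -> 0
  row 4 [00100]: (NOT 0 OR NOT 0) -> 1
  row 5 [00101]: (NOT 1 OR NOT 0) -> 1
  row 6 [00110]: (NOT 0 OR NOT 1) -> 1
  row 7 [00111]: (NOT 1 OR NOT 1) -> 0
  row 8 [01000]: (NOT 0 OR NOT 0) -> 1
  row 9 [01001]: (NOT 1 OR NOT 0) -> 1
  row 10 [01010]: (NOT 0 OR NOT 1) -> 1
  row 11 [01011]: (NOT 1 OR NOT 1) -> 0
  row 12 [01100]: (NOT 0 OR NOT 0) -> 1
  row 13 [01101]: (NOT 1 OR NOT 0) -> 1
  row 14 [01110]: (NOT 0 OR NOT 1) -> 1
  row 15 [01111]: (NOT 1 OR NOT 1) -> 0
  row 16 [10000]: (NOT 0 OR NOT 0) -> 1
  row 17 [10001]: (NOT 1 OR NOT 0) -> 1
  row 18 [10010]: (NOT 0 OR NOT 1) -> 1
  row 19 [10011]: (NOT 1 OR NOT 1) -> 0
  row 20 [10100]: (NOT 0 OR NOT 0) -> 1
  row 21 [10101]: (NOT 1 OR NOT 0) -> 1
  row 22 [10110]: (NOT 0 OR NOT 1) -> 1
  row 23 [10111]: (NOT 1 OR NOT 1) -> 0
  row 24 [11000]: (NOT 0 OR NOT 0) -> 1
  row 25 [11001]: (NOT 1 OR NOT 0) -> 1
  row 26 [11010]: (NOT 0 OR NOT 1) -> 1
  row 27 [11011]: (NOT 1 OR NOT 1) -> 0
  row 28 [11100]: (NOT 0 OR NOT 0) -> 1
  row 29 [11101]: (NOT 1 OR NOT 0) -> 1
  row 30 [11110]: (NOT 0 OR NOT 1) -> 1
  row 31 [11111]: (NOT 1 OR NOT 1) -> 0
Full result column, 8 rows per line (x1,x2 fixed per line; x3,x4,x5 runs 000..111 left to right):
  rows 0-7 [x1,x2=00]: 11101110  (ones: 6)
  rows 8-15 [x1,x2=01]: 11101110  (ones: 6)
  rows 16-23 [x1,x2=10]: 11101110  (ones: 6)
  rows 24-31 [x1,x2=11]: 11101110  (ones: 6)
Count of 1-rows = 6+6+6+6 = 24

24


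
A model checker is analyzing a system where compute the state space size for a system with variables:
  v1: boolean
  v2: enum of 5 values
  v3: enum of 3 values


State space = product of domain sizes of all variables.
Domain sizes:
  v1 (boolean): 2
  v2 (enum of 5 values): 5
  v3 (enum of 3 values): 3
Product = 2 * 5 * 3 = 30

30


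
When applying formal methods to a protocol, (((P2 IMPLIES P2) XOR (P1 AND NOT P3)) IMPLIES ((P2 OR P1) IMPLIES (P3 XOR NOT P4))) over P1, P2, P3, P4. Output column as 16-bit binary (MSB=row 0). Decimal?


Formula: (((P2 IMPLIES P2) XOR (P1 AND NOT P3)) IMPLIES ((P2 OR P1) IMPLIES (P3 XOR NOT P4))) over P1, P2, P3, P4 (16 rows)
Evaluate each row (bits = P1,P2,P3,P4, MSB first):
  row 0 [0000]: (((0 IMPLIES 0) XOR (0 AND NOT 0)) IMPLIES ((0 OR 0) IMPLIES (0 XOR NOT 0))) -> 1
  row 1 [0001]: (((0 IMPLIES 0) XOR (0 AND NOT 0)) IMPLIES ((0 OR 0) IMPLIES (0 XOR NOT 1))) -> 1
  row 2 [0010]: (((0 IMPLIES 0) XOR (0 AND NOT 1)) IMPLIES ((0 OR 0) IMPLIES (1 XOR NOT 0))) -> 1
  row 3 [0011]: (((0 IMPLIES 0) XOR (0 AND NOT 1)) IMPLIES ((0 OR 0) IMPLIES (1 XOR NOT 1))) -> 1
  row 4 [0100]: (((1 IMPLIES 1) XOR (0 AND NOT 0)) IMPLIES ((1 OR 0) IMPLIES (0 XOR NOT 0))) -> 1
  row 5 [0101]: (((1 IMPLIES 1) XOR (0 AND NOT 0)) IMPLIES ((1 OR 0) IMPLIES (0 XOR NOT 1))) -> 0
  row 6 [0110]: (((1 IMPLIES 1) XOR (0 AND NOT 1)) IMPLIES ((1 OR 0) IMPLIES (1 XOR NOT 0))) -> 0
  row 7 [0111]: (((1 IMPLIES 1) XOR (0 AND NOT 1)) IMPLIES ((1 OR 0) IMPLIES (1 XOR NOT 1))) -> 1
  row 8 [1000]: (((0 IMPLIES 0) XOR (1 AND NOT 0)) IMPLIES ((0 OR 1) IMPLIES (0 XOR NOT 0))) -> 1
  row 9 [1001]: (((0 IMPLIES 0) XOR (1 AND NOT 0)) IMPLIES ((0 OR 1) IMPLIES (0 XOR NOT 1))) -> 1
  row 10 [1010]: (((0 IMPLIES 0) XOR (1 AND NOT 1)) IMPLIES ((0 OR 1) IMPLIES (1 XOR NOT 0))) -> 0
  row 11 [1011]: (((0 IMPLIES 0) XOR (1 AND NOT 1)) IMPLIES ((0 OR 1) IMPLIES (1 XOR NOT 1))) -> 1
  row 12 [1100]: (((1 IMPLIES 1) XOR (1 AND NOT 0)) IMPLIES ((1 OR 1) IMPLIES (0 XOR NOT 0))) -> 1
  row 13 [1101]: (((1 IMPLIES 1) XOR (1 AND NOT 0)) IMPLIES ((1 OR 1) IMPLIES (0 XOR NOT 1))) -> 1
  row 14 [1110]: (((1 IMPLIES 1) XOR (1 AND NOT 1)) IMPLIES ((1 OR 1) IMPLIES (1 XOR NOT 0))) -> 0
  row 15 [1111]: (((1 IMPLIES 1) XOR (1 AND NOT 1)) IMPLIES ((1 OR 1) IMPLIES (1 XOR NOT 1))) -> 1
Full result column, 4 rows per line (P1,P2 fixed per line; P3,P4 runs 00..11 left to right):
  rows 0-3 [P1,P2=00]: 1111  = hex F
  rows 4-7 [P1,P2=01]: 1001  = hex 9
  rows 8-11 [P1,P2=10]: 1101  = hex D
  rows 12-15 [P1,P2=11]: 1101  = hex D
Output column (row 0 .. row 15) = 1111100111011101
Output column grouped in 4s = 1111 1001 1101 1101 = 0xF9DD
Convert to decimal digit by digit (value = value*16 + digit):
  F -> 15
  15*16 + 9 = 249
  249*16 + 13 (D) = 3997
  3997*16 + 13 (D) = 63965
Decimal = 63965

63965


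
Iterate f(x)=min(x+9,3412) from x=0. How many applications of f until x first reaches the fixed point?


Step 1: x=0, cap=3412, increment=9
Step 2: x grows by 9 each step until capped at 3412; fixed point is x=3412
Step 3: iterations = ceil(3412/9) = 380

380


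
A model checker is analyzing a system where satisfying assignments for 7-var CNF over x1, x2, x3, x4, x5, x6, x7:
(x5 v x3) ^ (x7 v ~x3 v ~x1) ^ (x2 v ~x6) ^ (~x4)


CNF with 4 clauses over 7 vars (128 assignments).
An assignment satisfies CNF iff every clause has >=1 true literal.
Check each row (bits = x1,x2,x3,x4,x5,x6,x7; clause T/F shown):
  row 0 [0000000]: clauses=FTTT -> 0
  row 1 [0000001]: clauses=FTTT -> 0
  row 2 [0000010]: clauses=FTFT -> 0
  row 3 [0000011]: clauses=FTFT -> 0
  row 4 [0000100]: clauses=TTTT -> 1
  (every remaining row is evaluated the same way; all 128 results are listed next)
Full result column, 8 rows per line (x1,x2,x3,x4 fixed per line; x5,x6,x7 runs 000..111 left to right):
  rows 0-7 [x1,x2,x3,x4=0000]: 00001100  (ones: 2)
  rows 8-15 [x1,x2,x3,x4=0001]: 00000000  (ones: 0)
  rows 16-23 [x1,x2,x3,x4=0010]: 11001100  (ones: 4)
  rows 24-31 [x1,x2,x3,x4=0011]: 00000000  (ones: 0)
  rows 32-39 [x1,x2,x3,x4=0100]: 00001111  (ones: 4)
  rows 40-47 [x1,x2,x3,x4=0101]: 00000000  (ones: 0)
  rows 48-55 [x1,x2,x3,x4=0110]: 11111111  (ones: 8)
  rows 56-63 [x1,x2,x3,x4=0111]: 00000000  (ones: 0)
  rows 64-71 [x1,x2,x3,x4=1000]: 00001100  (ones: 2)
  rows 72-79 [x1,x2,x3,x4=1001]: 00000000  (ones: 0)
  rows 80-87 [x1,x2,x3,x4=1010]: 01000100  (ones: 2)
  rows 88-95 [x1,x2,x3,x4=1011]: 00000000  (ones: 0)
  rows 96-103 [x1,x2,x3,x4=1100]: 00001111  (ones: 4)
  rows 104-111 [x1,x2,x3,x4=1101]: 00000000  (ones: 0)
  rows 112-119 [x1,x2,x3,x4=1110]: 01010101  (ones: 4)
  rows 120-127 [x1,x2,x3,x4=1111]: 00000000  (ones: 0)
Satisfying assignments = 2+0+4+0+4+0+8+0+2+0+2+0+4+0+4+0 = 30

30


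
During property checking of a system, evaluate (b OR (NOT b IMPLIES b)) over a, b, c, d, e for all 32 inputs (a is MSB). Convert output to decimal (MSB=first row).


Formula: (b OR (NOT b IMPLIES b)) over a, b, c, d, e (32 rows)
Evaluate each row (bits = a,b,c,d,e, MSB first):
  row 0 [00000]: (0 OR (NOT 0 IMPLIES 0)) -> 0
  row 1 [00001]: (0 OR (NOT 0 IMPLIES 0)) -> 0
  row 2 [00010]: (0 OR (NOT 0 IMPLIES 0)) -> 0
  row 3 [00011]: (0 OR (NOT 0 IMPLIES 0)) -> 0
  row 4 [00100]: (0 OR (NOT 0 IMPLIES 0)) -> 0
  row 5 [00101]: (0 OR (NOT 0 IMPLIES 0)) -> 0
  row 6 [00110]: (0 OR (NOT 0 IMPLIES 0)) -> 0
  row 7 [00111]: (0 OR (NOT 0 IMPLIES 0)) -> 0
  row 8 [01000]: (1 OR (NOT 1 IMPLIES 1)) -> 1
  row 9 [01001]: (1 OR (NOT 1 IMPLIES 1)) -> 1
  row 10 [01010]: (1 OR (NOT 1 IMPLIES 1)) -> 1
  row 11 [01011]: (1 OR (NOT 1 IMPLIES 1)) -> 1
  row 12 [01100]: (1 OR (NOT 1 IMPLIES 1)) -> 1
  row 13 [01101]: (1 OR (NOT 1 IMPLIES 1)) -> 1
  row 14 [01110]: (1 OR (NOT 1 IMPLIES 1)) -> 1
  row 15 [01111]: (1 OR (NOT 1 IMPLIES 1)) -> 1
  row 16 [10000]: (0 OR (NOT 0 IMPLIES 0)) -> 0
  row 17 [10001]: (0 OR (NOT 0 IMPLIES 0)) -> 0
  row 18 [10010]: (0 OR (NOT 0 IMPLIES 0)) -> 0
  row 19 [10011]: (0 OR (NOT 0 IMPLIES 0)) -> 0
  row 20 [10100]: (0 OR (NOT 0 IMPLIES 0)) -> 0
  row 21 [10101]: (0 OR (NOT 0 IMPLIES 0)) -> 0
  row 22 [10110]: (0 OR (NOT 0 IMPLIES 0)) -> 0
  row 23 [10111]: (0 OR (NOT 0 IMPLIES 0)) -> 0
  row 24 [11000]: (1 OR (NOT 1 IMPLIES 1)) -> 1
  row 25 [11001]: (1 OR (NOT 1 IMPLIES 1)) -> 1
  row 26 [11010]: (1 OR (NOT 1 IMPLIES 1)) -> 1
  row 27 [11011]: (1 OR (NOT 1 IMPLIES 1)) -> 1
  row 28 [11100]: (1 OR (NOT 1 IMPLIES 1)) -> 1
  row 29 [11101]: (1 OR (NOT 1 IMPLIES 1)) -> 1
  row 30 [11110]: (1 OR (NOT 1 IMPLIES 1)) -> 1
  row 31 [11111]: (1 OR (NOT 1 IMPLIES 1)) -> 1
Full result column, 4 rows per line (a,b,c fixed per line; d,e runs 00..11 left to right):
  rows 0-3 [a,b,c=000]: 0000  = hex 0
  rows 4-7 [a,b,c=001]: 0000  = hex 0
  rows 8-11 [a,b,c=010]: 1111  = hex F
  rows 12-15 [a,b,c=011]: 1111  = hex F
  rows 16-19 [a,b,c=100]: 0000  = hex 0
  rows 20-23 [a,b,c=101]: 0000  = hex 0
  rows 24-27 [a,b,c=110]: 1111  = hex F
  rows 28-31 [a,b,c=111]: 1111  = hex F
Output column (row 0 .. row 31) = 00000000111111110000000011111111
Output column grouped in 4s = 0000 0000 1111 1111 0000 0000 1111 1111 = 0x00FF00FF
Convert to decimal digit by digit (value = value*16 + digit):
  0 -> 0
  0*16 + 0 = 0
  0*16 + 15 (F) = 15
  15*16 + 15 (F) = 255
  255*16 + 0 = 4080
  4080*16 + 0 = 65280
  65280*16 + 15 (F) = 1044495
  1044495*16 + 15 (F) = 16711935
Decimal = 16711935

16711935


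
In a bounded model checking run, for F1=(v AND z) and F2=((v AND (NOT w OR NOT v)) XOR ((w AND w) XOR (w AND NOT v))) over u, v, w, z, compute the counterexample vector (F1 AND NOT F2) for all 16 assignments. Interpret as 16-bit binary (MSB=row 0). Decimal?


F1 = (v AND z)
F2 = ((v AND (NOT w OR NOT v)) XOR ((w AND w) XOR (w AND NOT v)))
Counterexample to F1=>F2 is where F1=1 and F2=0.
Evaluate each row (bits = u,v,w,z, MSB first):
  row 0 [0000]: F1=0 F2=0 -> F1&~F2 -> 0
  row 1 [0001]: F1=0 F2=0 -> F1&~F2 -> 0
  row 2 [0010]: F1=0 F2=0 -> F1&~F2 -> 0
  row 3 [0011]: F1=0 F2=0 -> F1&~F2 -> 0
  row 4 [0100]: F1=0 F2=1 -> F1&~F2 -> 0
  row 5 [0101]: F1=1 F2=1 -> F1&~F2 -> 0
  row 6 [0110]: F1=0 F2=1 -> F1&~F2 -> 0
  row 7 [0111]: F1=1 F2=1 -> F1&~F2 -> 0
  row 8 [1000]: F1=0 F2=0 -> F1&~F2 -> 0
  row 9 [1001]: F1=0 F2=0 -> F1&~F2 -> 0
  row 10 [1010]: F1=0 F2=0 -> F1&~F2 -> 0
  row 11 [1011]: F1=0 F2=0 -> F1&~F2 -> 0
  row 12 [1100]: F1=0 F2=1 -> F1&~F2 -> 0
  row 13 [1101]: F1=1 F2=1 -> F1&~F2 -> 0
  row 14 [1110]: F1=0 F2=1 -> F1&~F2 -> 0
  row 15 [1111]: F1=1 F2=1 -> F1&~F2 -> 0
Full result column, 4 rows per line (u,v fixed per line; w,z runs 00..11 left to right):
  rows 0-3 [u,v=00]: 0000  = hex 0
  rows 4-7 [u,v=01]: 0000  = hex 0
  rows 8-11 [u,v=10]: 0000  = hex 0
  rows 12-15 [u,v=11]: 0000  = hex 0
Counterexample vector (row 0 .. row 15) = 0000000000000000
Output column grouped in 4s = 0000 0000 0000 0000 = 0x0000
Convert to decimal digit by digit (value = value*16 + digit):
  0 -> 0
  0*16 + 0 = 0
  0*16 + 0 = 0
  0*16 + 0 = 0
Decimal = 0

0


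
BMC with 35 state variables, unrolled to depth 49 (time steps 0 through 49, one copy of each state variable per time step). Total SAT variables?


BMC unrolls to depth k, creating one copy of each state var for steps 0..k.
Step count = 49 + 1 = 50 (steps 0 through 49)
Vars per step = 35
Total = 35 * 50 = 1750

1750


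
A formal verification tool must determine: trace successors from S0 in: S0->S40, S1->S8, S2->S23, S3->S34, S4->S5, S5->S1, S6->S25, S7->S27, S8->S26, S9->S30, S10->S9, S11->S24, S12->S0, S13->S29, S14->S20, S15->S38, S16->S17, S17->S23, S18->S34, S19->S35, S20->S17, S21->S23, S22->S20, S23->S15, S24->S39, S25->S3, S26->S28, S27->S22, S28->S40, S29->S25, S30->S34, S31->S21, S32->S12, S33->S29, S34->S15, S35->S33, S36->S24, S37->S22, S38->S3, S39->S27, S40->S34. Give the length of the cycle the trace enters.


Trace from S0 until a state repeats:
  S0 -> S40 -> S34 -> S15 -> S38 -> S3 -> S34
S34 first seen at step 2, revisited at step 6.
Cycle length = 6 - 2 = 4

4


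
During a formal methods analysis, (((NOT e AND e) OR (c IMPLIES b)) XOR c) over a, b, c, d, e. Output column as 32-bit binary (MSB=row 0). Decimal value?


Formula: (((NOT e AND e) OR (c IMPLIES b)) XOR c) over a, b, c, d, e (32 rows)
Evaluate each row (bits = a,b,c,d,e, MSB first):
  row 0 [00000]: (((NOT 0 AND 0) OR (0 IMPLIES 0)) XOR 0) -> 1
  row 1 [00001]: (((NOT 1 AND 1) OR (0 IMPLIES 0)) XOR 0) -> 1
  row 2 [00010]: (((NOT 0 AND 0) OR (0 IMPLIES 0)) XOR 0) -> 1
  row 3 [00011]: (((NOT 1 AND 1) OR (0 IMPLIES 0)) XOR 0) -> 1
  row 4 [00100]: (((NOT 0 AND 0) OR (1 IMPLIES 0)) XOR 1) -> 1
  row 5 [00101]: (((NOT 1 AND 1) OR (1 IMPLIES 0)) XOR 1) -> 1
  row 6 [00110]: (((NOT 0 AND 0) OR (1 IMPLIES 0)) XOR 1) -> 1
  row 7 [00111]: (((NOT 1 AND 1) OR (1 IMPLIES 0)) XOR 1) -> 1
  row 8 [01000]: (((NOT 0 AND 0) OR (0 IMPLIES 1)) XOR 0) -> 1
  row 9 [01001]: (((NOT 1 AND 1) OR (0 IMPLIES 1)) XOR 0) -> 1
  row 10 [01010]: (((NOT 0 AND 0) OR (0 IMPLIES 1)) XOR 0) -> 1
  row 11 [01011]: (((NOT 1 AND 1) OR (0 IMPLIES 1)) XOR 0) -> 1
  row 12 [01100]: (((NOT 0 AND 0) OR (1 IMPLIES 1)) XOR 1) -> 0
  row 13 [01101]: (((NOT 1 AND 1) OR (1 IMPLIES 1)) XOR 1) -> 0
  row 14 [01110]: (((NOT 0 AND 0) OR (1 IMPLIES 1)) XOR 1) -> 0
  row 15 [01111]: (((NOT 1 AND 1) OR (1 IMPLIES 1)) XOR 1) -> 0
  row 16 [10000]: (((NOT 0 AND 0) OR (0 IMPLIES 0)) XOR 0) -> 1
  row 17 [10001]: (((NOT 1 AND 1) OR (0 IMPLIES 0)) XOR 0) -> 1
  row 18 [10010]: (((NOT 0 AND 0) OR (0 IMPLIES 0)) XOR 0) -> 1
  row 19 [10011]: (((NOT 1 AND 1) OR (0 IMPLIES 0)) XOR 0) -> 1
  row 20 [10100]: (((NOT 0 AND 0) OR (1 IMPLIES 0)) XOR 1) -> 1
  row 21 [10101]: (((NOT 1 AND 1) OR (1 IMPLIES 0)) XOR 1) -> 1
  row 22 [10110]: (((NOT 0 AND 0) OR (1 IMPLIES 0)) XOR 1) -> 1
  row 23 [10111]: (((NOT 1 AND 1) OR (1 IMPLIES 0)) XOR 1) -> 1
  row 24 [11000]: (((NOT 0 AND 0) OR (0 IMPLIES 1)) XOR 0) -> 1
  row 25 [11001]: (((NOT 1 AND 1) OR (0 IMPLIES 1)) XOR 0) -> 1
  row 26 [11010]: (((NOT 0 AND 0) OR (0 IMPLIES 1)) XOR 0) -> 1
  row 27 [11011]: (((NOT 1 AND 1) OR (0 IMPLIES 1)) XOR 0) -> 1
  row 28 [11100]: (((NOT 0 AND 0) OR (1 IMPLIES 1)) XOR 1) -> 0
  row 29 [11101]: (((NOT 1 AND 1) OR (1 IMPLIES 1)) XOR 1) -> 0
  row 30 [11110]: (((NOT 0 AND 0) OR (1 IMPLIES 1)) XOR 1) -> 0
  row 31 [11111]: (((NOT 1 AND 1) OR (1 IMPLIES 1)) XOR 1) -> 0
Full result column, 4 rows per line (a,b,c fixed per line; d,e runs 00..11 left to right):
  rows 0-3 [a,b,c=000]: 1111  = hex F
  rows 4-7 [a,b,c=001]: 1111  = hex F
  rows 8-11 [a,b,c=010]: 1111  = hex F
  rows 12-15 [a,b,c=011]: 0000  = hex 0
  rows 16-19 [a,b,c=100]: 1111  = hex F
  rows 20-23 [a,b,c=101]: 1111  = hex F
  rows 24-27 [a,b,c=110]: 1111  = hex F
  rows 28-31 [a,b,c=111]: 0000  = hex 0
Output column (row 0 .. row 31) = 11111111111100001111111111110000
Output column grouped in 4s = 1111 1111 1111 0000 1111 1111 1111 0000 = 0xFFF0FFF0
Convert to decimal digit by digit (value = value*16 + digit):
  F -> 15
  15*16 + 15 (F) = 255
  255*16 + 15 (F) = 4095
  4095*16 + 0 = 65520
  65520*16 + 15 (F) = 1048335
  1048335*16 + 15 (F) = 16773375
  16773375*16 + 15 (F) = 268374015
  268374015*16 + 0 = 4293984240
Decimal = 4293984240

4293984240


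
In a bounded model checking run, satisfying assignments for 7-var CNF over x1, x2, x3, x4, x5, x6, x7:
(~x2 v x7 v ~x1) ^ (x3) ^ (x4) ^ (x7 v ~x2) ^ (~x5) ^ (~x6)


CNF with 6 clauses over 7 vars (128 assignments).
An assignment satisfies CNF iff every clause has >=1 true literal.
Check each row (bits = x1,x2,x3,x4,x5,x6,x7; clause T/F shown):
  row 0 [0000000]: clauses=TFFTTT -> 0
  row 1 [0000001]: clauses=TFFTTT -> 0
  row 2 [0000010]: clauses=TFFTTF -> 0
  row 3 [0000011]: clauses=TFFTTF -> 0
  row 4 [0000100]: clauses=TFFTFT -> 0
  (every remaining row is evaluated the same way; all 128 results are listed next)
Full result column, 8 rows per line (x1,x2,x3,x4 fixed per line; x5,x6,x7 runs 000..111 left to right):
  rows 0-7 [x1,x2,x3,x4=0000]: 00000000  (ones: 0)
  rows 8-15 [x1,x2,x3,x4=0001]: 00000000  (ones: 0)
  rows 16-23 [x1,x2,x3,x4=0010]: 00000000  (ones: 0)
  rows 24-31 [x1,x2,x3,x4=0011]: 11000000  (ones: 2)
  rows 32-39 [x1,x2,x3,x4=0100]: 00000000  (ones: 0)
  rows 40-47 [x1,x2,x3,x4=0101]: 00000000  (ones: 0)
  rows 48-55 [x1,x2,x3,x4=0110]: 00000000  (ones: 0)
  rows 56-63 [x1,x2,x3,x4=0111]: 01000000  (ones: 1)
  rows 64-71 [x1,x2,x3,x4=1000]: 00000000  (ones: 0)
  rows 72-79 [x1,x2,x3,x4=1001]: 00000000  (ones: 0)
  rows 80-87 [x1,x2,x3,x4=1010]: 00000000  (ones: 0)
  rows 88-95 [x1,x2,x3,x4=1011]: 11000000  (ones: 2)
  rows 96-103 [x1,x2,x3,x4=1100]: 00000000  (ones: 0)
  rows 104-111 [x1,x2,x3,x4=1101]: 00000000  (ones: 0)
  rows 112-119 [x1,x2,x3,x4=1110]: 00000000  (ones: 0)
  rows 120-127 [x1,x2,x3,x4=1111]: 01000000  (ones: 1)
Satisfying assignments = 0+0+0+2+0+0+0+1+0+0+0+2+0+0+0+1 = 6

6


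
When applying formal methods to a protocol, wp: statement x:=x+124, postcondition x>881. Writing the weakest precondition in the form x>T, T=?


Formula: wp(x:=E, P) = P[E/x] (substitute E for x in postcondition)
Step 1: Postcondition: x>881
Step 2: Substitute x+124 for x: x+124>881
Step 3: Solve for x: x > 881-124 = 757

757


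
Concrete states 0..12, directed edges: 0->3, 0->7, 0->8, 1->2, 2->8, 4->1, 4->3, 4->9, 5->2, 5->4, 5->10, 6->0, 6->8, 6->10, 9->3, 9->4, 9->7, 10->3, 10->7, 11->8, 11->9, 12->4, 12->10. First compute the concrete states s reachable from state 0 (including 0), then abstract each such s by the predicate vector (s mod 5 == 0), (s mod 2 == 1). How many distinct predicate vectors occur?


BFS from 0:
Concrete reachable: {0, 3, 7, 8}
Abstract via predicates (s mod 5 == 0), (s mod 2 == 1):
  (0,0) <- {8}
  (0,1) <- {3, 7}
  (1,0) <- {0}
Distinct abstract states = 3

3


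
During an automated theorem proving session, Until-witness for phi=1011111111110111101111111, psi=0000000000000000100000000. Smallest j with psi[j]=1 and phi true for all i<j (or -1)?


(phi U psi) at 0: need smallest j with psi[j]=1 and phi[i]=1 for all i in [0,j).
Scan from step 0:
  step 0: phi=1, psi=0 -> continue
  step 1: phi=0 -> phi-prefix broken from here
  step 16: psi=1 but phi already failed -> not a witness
  end of trace: no witness -> -1
Witness step = -1

-1


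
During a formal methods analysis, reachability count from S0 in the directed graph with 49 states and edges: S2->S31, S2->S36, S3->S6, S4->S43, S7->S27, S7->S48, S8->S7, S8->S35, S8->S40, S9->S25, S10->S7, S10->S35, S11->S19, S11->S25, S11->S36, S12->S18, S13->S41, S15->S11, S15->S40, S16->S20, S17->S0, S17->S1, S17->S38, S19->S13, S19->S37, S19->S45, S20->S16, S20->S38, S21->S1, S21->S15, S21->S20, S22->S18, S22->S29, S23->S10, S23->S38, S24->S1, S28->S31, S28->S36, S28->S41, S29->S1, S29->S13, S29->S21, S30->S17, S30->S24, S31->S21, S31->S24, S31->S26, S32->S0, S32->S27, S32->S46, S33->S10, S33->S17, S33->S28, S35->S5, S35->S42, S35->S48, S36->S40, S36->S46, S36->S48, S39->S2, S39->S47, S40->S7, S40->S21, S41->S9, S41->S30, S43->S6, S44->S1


BFS from S0:
  layer 0: {S0}
Reachable set: {S0}
Count = 1

1


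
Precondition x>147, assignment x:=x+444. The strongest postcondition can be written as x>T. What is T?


Formula: sp(P, x:=E) = exists old_x. (x = E[old_x/x]) AND P[old_x/x] (old_x is the value of x before the assignment; eliminate old_x by solving x = E[old_x/x] for old_x)
Step 1: Precondition P: x>147, i.e. old_x > 147
Step 2: Assignment gives x = old_x + 444, so old_x = x - 444
Step 3: Substitute into P: x - 444 > 147
Step 4: Simplify: x > 147+444 = 591

591


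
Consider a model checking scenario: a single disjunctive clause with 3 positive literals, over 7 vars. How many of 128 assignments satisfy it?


Step 1: Total=2^7=128
Step 2: Unsat when all 3 false: 2^4=16
Step 3: Sat=128-16=112

112


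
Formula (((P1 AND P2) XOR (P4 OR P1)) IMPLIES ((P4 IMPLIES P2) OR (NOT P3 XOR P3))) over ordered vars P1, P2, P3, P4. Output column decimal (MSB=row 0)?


Formula: (((P1 AND P2) XOR (P4 OR P1)) IMPLIES ((P4 IMPLIES P2) OR (NOT P3 XOR P3))) over P1, P2, P3, P4 (16 rows)
Evaluate each row (bits = P1,P2,P3,P4, MSB first):
  row 0 [0000]: (((0 AND 0) XOR (0 OR 0)) IMPLIES ((0 IMPLIES 0) OR (NOT 0 XOR 0))) -> 1
  row 1 [0001]: (((0 AND 0) XOR (1 OR 0)) IMPLIES ((1 IMPLIES 0) OR (NOT 0 XOR 0))) -> 1
  row 2 [0010]: (((0 AND 0) XOR (0 OR 0)) IMPLIES ((0 IMPLIES 0) OR (NOT 1 XOR 1))) -> 1
  row 3 [0011]: (((0 AND 0) XOR (1 OR 0)) IMPLIES ((1 IMPLIES 0) OR (NOT 1 XOR 1))) -> 1
  row 4 [0100]: (((0 AND 1) XOR (0 OR 0)) IMPLIES ((0 IMPLIES 1) OR (NOT 0 XOR 0))) -> 1
  row 5 [0101]: (((0 AND 1) XOR (1 OR 0)) IMPLIES ((1 IMPLIES 1) OR (NOT 0 XOR 0))) -> 1
  row 6 [0110]: (((0 AND 1) XOR (0 OR 0)) IMPLIES ((0 IMPLIES 1) OR (NOT 1 XOR 1))) -> 1
  row 7 [0111]: (((0 AND 1) XOR (1 OR 0)) IMPLIES ((1 IMPLIES 1) OR (NOT 1 XOR 1))) -> 1
  row 8 [1000]: (((1 AND 0) XOR (0 OR 1)) IMPLIES ((0 IMPLIES 0) OR (NOT 0 XOR 0))) -> 1
  row 9 [1001]: (((1 AND 0) XOR (1 OR 1)) IMPLIES ((1 IMPLIES 0) OR (NOT 0 XOR 0))) -> 1
  row 10 [1010]: (((1 AND 0) XOR (0 OR 1)) IMPLIES ((0 IMPLIES 0) OR (NOT 1 XOR 1))) -> 1
  row 11 [1011]: (((1 AND 0) XOR (1 OR 1)) IMPLIES ((1 IMPLIES 0) OR (NOT 1 XOR 1))) -> 1
  row 12 [1100]: (((1 AND 1) XOR (0 OR 1)) IMPLIES ((0 IMPLIES 1) OR (NOT 0 XOR 0))) -> 1
  row 13 [1101]: (((1 AND 1) XOR (1 OR 1)) IMPLIES ((1 IMPLIES 1) OR (NOT 0 XOR 0))) -> 1
  row 14 [1110]: (((1 AND 1) XOR (0 OR 1)) IMPLIES ((0 IMPLIES 1) OR (NOT 1 XOR 1))) -> 1
  row 15 [1111]: (((1 AND 1) XOR (1 OR 1)) IMPLIES ((1 IMPLIES 1) OR (NOT 1 XOR 1))) -> 1
Full result column, 4 rows per line (P1,P2 fixed per line; P3,P4 runs 00..11 left to right):
  rows 0-3 [P1,P2=00]: 1111  = hex F
  rows 4-7 [P1,P2=01]: 1111  = hex F
  rows 8-11 [P1,P2=10]: 1111  = hex F
  rows 12-15 [P1,P2=11]: 1111  = hex F
Output column (row 0 .. row 15) = 1111111111111111
Output column grouped in 4s = 1111 1111 1111 1111 = 0xFFFF
Convert to decimal digit by digit (value = value*16 + digit):
  F -> 15
  15*16 + 15 (F) = 255
  255*16 + 15 (F) = 4095
  4095*16 + 15 (F) = 65535
Decimal = 65535

65535


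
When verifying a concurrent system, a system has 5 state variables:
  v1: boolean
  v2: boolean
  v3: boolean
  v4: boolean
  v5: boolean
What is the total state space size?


State space = product of domain sizes of all variables.
Domain sizes:
  v1 (boolean): 2
  v2 (boolean): 2
  v3 (boolean): 2
  v4 (boolean): 2
  v5 (boolean): 2
Product = 2 * 2 * 2 * 2 * 2 = 32

32


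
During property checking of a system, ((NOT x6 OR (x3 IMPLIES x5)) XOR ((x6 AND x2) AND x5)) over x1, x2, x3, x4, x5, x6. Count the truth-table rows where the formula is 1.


Formula: ((NOT x6 OR (x3 IMPLIES x5)) XOR ((x6 AND x2) AND x5)) over 6 vars (64 rows)
Evaluate each row (x1, x2, x3, x4, x5, x6 as bits, MSB first):
  row 0 [000000]: ((NOT 0 OR (0 IMPLIES 0)) XOR ((0 AND 0) AND 0)) -> 1
  row 1 [000001]: ((NOT 1 OR (0 IMPLIES 0)) XOR ((1 AND 0) AND 0)) -> 1
  row 2 [000010]: ((NOT 0 OR (0 IMPLIES 1)) XOR ((0 AND 0) AND 1)) -> 1
  row 3 [000011]: ((NOT 1 OR (0 IMPLIES 1)) XOR ((1 AND 0) AND 1)) -> 1
  row 4 [000100]: ((NOT 0 OR (0 IMPLIES 0)) XOR ((0 AND 0) AND 0)) -> 1
  (every remaining row is evaluated the same way; all 64 results are listed next)
Full result column, 8 rows per line (x1,x2,x3 fixed per line; x4,x5,x6 runs 000..111 left to right):
  rows 0-7 [x1,x2,x3=000]: 11111111  (ones: 8)
  rows 8-15 [x1,x2,x3=001]: 10111011  (ones: 6)
  rows 16-23 [x1,x2,x3=010]: 11101110  (ones: 6)
  rows 24-31 [x1,x2,x3=011]: 10101010  (ones: 4)
  rows 32-39 [x1,x2,x3=100]: 11111111  (ones: 8)
  rows 40-47 [x1,x2,x3=101]: 10111011  (ones: 6)
  rows 48-55 [x1,x2,x3=110]: 11101110  (ones: 6)
  rows 56-63 [x1,x2,x3=111]: 10101010  (ones: 4)
Count of 1-rows = 8+6+6+4+8+6+6+4 = 48

48


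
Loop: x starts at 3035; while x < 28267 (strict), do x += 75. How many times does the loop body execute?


Step 1: x goes from 3035 toward 28267 by 75; the body runs while x<28267, so iterations = ceil((bound-start)/step)
Step 2: Distance=25232
Step 3: ceil(25232/75)=337

337


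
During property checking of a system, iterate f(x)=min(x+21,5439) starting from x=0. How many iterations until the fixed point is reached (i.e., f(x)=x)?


Step 1: x=0, cap=5439, increment=21
Step 2: x grows by 21 each step until capped at 5439; fixed point is x=5439
Step 3: iterations = ceil(5439/21) = 259

259


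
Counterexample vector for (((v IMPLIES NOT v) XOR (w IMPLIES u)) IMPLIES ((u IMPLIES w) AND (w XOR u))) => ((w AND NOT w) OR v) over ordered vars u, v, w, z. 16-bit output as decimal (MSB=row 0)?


F1 = (((v IMPLIES NOT v) XOR (w IMPLIES u)) IMPLIES ((u IMPLIES w) AND (w XOR u)))
F2 = ((w AND NOT w) OR v)
Counterexample to F1=>F2 is where F1=1 and F2=0.
Evaluate each row (bits = u,v,w,z, MSB first):
  row 0 [0000]: F1=1 F2=0 -> F1&~F2 -> 1
  row 1 [0001]: F1=1 F2=0 -> F1&~F2 -> 1
  row 2 [0010]: F1=1 F2=0 -> F1&~F2 -> 1
  row 3 [0011]: F1=1 F2=0 -> F1&~F2 -> 1
  row 4 [0100]: F1=0 F2=1 -> F1&~F2 -> 0
  row 5 [0101]: F1=0 F2=1 -> F1&~F2 -> 0
  row 6 [0110]: F1=1 F2=1 -> F1&~F2 -> 0
  row 7 [0111]: F1=1 F2=1 -> F1&~F2 -> 0
  row 8 [1000]: F1=1 F2=0 -> F1&~F2 -> 1
  row 9 [1001]: F1=1 F2=0 -> F1&~F2 -> 1
  row 10 [1010]: F1=1 F2=0 -> F1&~F2 -> 1
  row 11 [1011]: F1=1 F2=0 -> F1&~F2 -> 1
  row 12 [1100]: F1=0 F2=1 -> F1&~F2 -> 0
  row 13 [1101]: F1=0 F2=1 -> F1&~F2 -> 0
  row 14 [1110]: F1=0 F2=1 -> F1&~F2 -> 0
  row 15 [1111]: F1=0 F2=1 -> F1&~F2 -> 0
Full result column, 4 rows per line (u,v fixed per line; w,z runs 00..11 left to right):
  rows 0-3 [u,v=00]: 1111  = hex F
  rows 4-7 [u,v=01]: 0000  = hex 0
  rows 8-11 [u,v=10]: 1111  = hex F
  rows 12-15 [u,v=11]: 0000  = hex 0
Counterexample vector (row 0 .. row 15) = 1111000011110000
Output column grouped in 4s = 1111 0000 1111 0000 = 0xF0F0
Convert to decimal digit by digit (value = value*16 + digit):
  F -> 15
  15*16 + 0 = 240
  240*16 + 15 (F) = 3855
  3855*16 + 0 = 61680
Decimal = 61680

61680


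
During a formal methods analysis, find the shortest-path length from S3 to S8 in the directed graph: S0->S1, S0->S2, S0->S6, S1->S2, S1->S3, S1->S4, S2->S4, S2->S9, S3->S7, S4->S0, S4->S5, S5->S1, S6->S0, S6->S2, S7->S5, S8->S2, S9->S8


BFS layer-by-layer from S3:
  dist 0: {S3}
  dist 1: {S7}
  dist 2: {S5}
  dist 3: {S1}
  dist 4: {S2, S4}
  dist 5: {S0, S9}
  dist 6: {S6, S8}
  -> S8 reached at distance 6
Shortest path length = 6

6


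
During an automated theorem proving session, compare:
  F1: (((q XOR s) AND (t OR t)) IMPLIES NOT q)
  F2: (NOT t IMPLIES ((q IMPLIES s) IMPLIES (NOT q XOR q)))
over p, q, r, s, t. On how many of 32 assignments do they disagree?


F1 = (((q XOR s) AND (t OR t)) IMPLIES NOT q)
F2 = (NOT t IMPLIES ((q IMPLIES s) IMPLIES (NOT q XOR q)))
Evaluate both on each of 32 rows (bits = p,q,r,s,t):
  row 0 [00000]: F1=1 F2=1 -> 0
  row 1 [00001]: F1=1 F2=1 -> 0
  row 2 [00010]: F1=1 F2=1 -> 0
  row 3 [00011]: F1=1 F2=1 -> 0
  row 4 [00100]: F1=1 F2=1 -> 0
  row 5 [00101]: F1=1 F2=1 -> 0
  row 6 [00110]: F1=1 F2=1 -> 0
  row 7 [00111]: F1=1 F2=1 -> 0
  row 8 [01000]: F1=1 F2=1 -> 0
  row 9 [01001]: F1=0 F2=1 (differ) -> 1
  row 10 [01010]: F1=1 F2=1 -> 0
  row 11 [01011]: F1=1 F2=1 -> 0
  row 12 [01100]: F1=1 F2=1 -> 0
  row 13 [01101]: F1=0 F2=1 (differ) -> 1
  row 14 [01110]: F1=1 F2=1 -> 0
  row 15 [01111]: F1=1 F2=1 -> 0
  row 16 [10000]: F1=1 F2=1 -> 0
  row 17 [10001]: F1=1 F2=1 -> 0
  row 18 [10010]: F1=1 F2=1 -> 0
  row 19 [10011]: F1=1 F2=1 -> 0
  row 20 [10100]: F1=1 F2=1 -> 0
  row 21 [10101]: F1=1 F2=1 -> 0
  row 22 [10110]: F1=1 F2=1 -> 0
  row 23 [10111]: F1=1 F2=1 -> 0
  row 24 [11000]: F1=1 F2=1 -> 0
  row 25 [11001]: F1=0 F2=1 (differ) -> 1
  row 26 [11010]: F1=1 F2=1 -> 0
  row 27 [11011]: F1=1 F2=1 -> 0
  row 28 [11100]: F1=1 F2=1 -> 0
  row 29 [11101]: F1=0 F2=1 (differ) -> 1
  row 30 [11110]: F1=1 F2=1 -> 0
  row 31 [11111]: F1=1 F2=1 -> 0
Full result column, 8 rows per line (p,q fixed per line; r,s,t runs 000..111 left to right):
  rows 0-7 [p,q=00]: 00000000  (ones: 0)
  rows 8-15 [p,q=01]: 01000100  (ones: 2)
  rows 16-23 [p,q=10]: 00000000  (ones: 0)
  rows 24-31 [p,q=11]: 01000100  (ones: 2)
Disagreements = 0+2+0+2 = 4

4


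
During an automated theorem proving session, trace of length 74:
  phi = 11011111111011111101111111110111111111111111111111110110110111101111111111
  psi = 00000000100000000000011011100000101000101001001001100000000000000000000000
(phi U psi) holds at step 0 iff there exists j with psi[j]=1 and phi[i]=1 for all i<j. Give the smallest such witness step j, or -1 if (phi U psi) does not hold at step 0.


(phi U psi) at 0: need smallest j with psi[j]=1 and phi[i]=1 for all i in [0,j).
Scan from step 0:
  step 0: phi=1, psi=0 -> continue
  step 1: phi=1, psi=0 -> continue
  step 2: phi=0 -> phi-prefix broken from here
  step 8: psi=1 but phi already failed -> not a witness
  step 21: psi=1 but phi already failed -> not a witness
  step 22: psi=1 but phi already failed -> not a witness
  step 24: psi=1 but phi already failed -> not a witness
  step 25: psi=1 but phi already failed -> not a witness
  step 26: psi=1 but phi already failed -> not a witness
  step 32: psi=1 but phi already failed -> not a witness
  step 34: psi=1 but phi already failed -> not a witness
  step 38: psi=1 but phi already failed -> not a witness
  step 40: psi=1 but phi already failed -> not a witness
  step 43: psi=1 but phi already failed -> not a witness
  step 46: psi=1 but phi already failed -> not a witness
  step 49: psi=1 but phi already failed -> not a witness
  step 50: psi=1 but phi already failed -> not a witness
  end of trace: no witness -> -1
Witness step = -1

-1


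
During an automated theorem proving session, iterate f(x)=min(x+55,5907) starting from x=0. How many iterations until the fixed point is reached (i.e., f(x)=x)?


Step 1: x=0, cap=5907, increment=55
Step 2: x grows by 55 each step until capped at 5907; fixed point is x=5907
Step 3: iterations = ceil(5907/55) = 108

108


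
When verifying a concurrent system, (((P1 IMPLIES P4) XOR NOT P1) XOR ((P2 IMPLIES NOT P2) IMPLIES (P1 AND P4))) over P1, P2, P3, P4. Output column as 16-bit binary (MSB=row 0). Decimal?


Formula: (((P1 IMPLIES P4) XOR NOT P1) XOR ((P2 IMPLIES NOT P2) IMPLIES (P1 AND P4))) over P1, P2, P3, P4 (16 rows)
Evaluate each row (bits = P1,P2,P3,P4, MSB first):
  row 0 [0000]: (((0 IMPLIES 0) XOR NOT 0) XOR ((0 IMPLIES NOT 0) IMPLIES (0 AND 0))) -> 0
  row 1 [0001]: (((0 IMPLIES 1) XOR NOT 0) XOR ((0 IMPLIES NOT 0) IMPLIES (0 AND 1))) -> 0
  row 2 [0010]: (((0 IMPLIES 0) XOR NOT 0) XOR ((0 IMPLIES NOT 0) IMPLIES (0 AND 0))) -> 0
  row 3 [0011]: (((0 IMPLIES 1) XOR NOT 0) XOR ((0 IMPLIES NOT 0) IMPLIES (0 AND 1))) -> 0
  row 4 [0100]: (((0 IMPLIES 0) XOR NOT 0) XOR ((1 IMPLIES NOT 1) IMPLIES (0 AND 0))) -> 1
  row 5 [0101]: (((0 IMPLIES 1) XOR NOT 0) XOR ((1 IMPLIES NOT 1) IMPLIES (0 AND 1))) -> 1
  row 6 [0110]: (((0 IMPLIES 0) XOR NOT 0) XOR ((1 IMPLIES NOT 1) IMPLIES (0 AND 0))) -> 1
  row 7 [0111]: (((0 IMPLIES 1) XOR NOT 0) XOR ((1 IMPLIES NOT 1) IMPLIES (0 AND 1))) -> 1
  row 8 [1000]: (((1 IMPLIES 0) XOR NOT 1) XOR ((0 IMPLIES NOT 0) IMPLIES (1 AND 0))) -> 0
  row 9 [1001]: (((1 IMPLIES 1) XOR NOT 1) XOR ((0 IMPLIES NOT 0) IMPLIES (1 AND 1))) -> 0
  row 10 [1010]: (((1 IMPLIES 0) XOR NOT 1) XOR ((0 IMPLIES NOT 0) IMPLIES (1 AND 0))) -> 0
  row 11 [1011]: (((1 IMPLIES 1) XOR NOT 1) XOR ((0 IMPLIES NOT 0) IMPLIES (1 AND 1))) -> 0
  row 12 [1100]: (((1 IMPLIES 0) XOR NOT 1) XOR ((1 IMPLIES NOT 1) IMPLIES (1 AND 0))) -> 1
  row 13 [1101]: (((1 IMPLIES 1) XOR NOT 1) XOR ((1 IMPLIES NOT 1) IMPLIES (1 AND 1))) -> 0
  row 14 [1110]: (((1 IMPLIES 0) XOR NOT 1) XOR ((1 IMPLIES NOT 1) IMPLIES (1 AND 0))) -> 1
  row 15 [1111]: (((1 IMPLIES 1) XOR NOT 1) XOR ((1 IMPLIES NOT 1) IMPLIES (1 AND 1))) -> 0
Full result column, 4 rows per line (P1,P2 fixed per line; P3,P4 runs 00..11 left to right):
  rows 0-3 [P1,P2=00]: 0000  = hex 0
  rows 4-7 [P1,P2=01]: 1111  = hex F
  rows 8-11 [P1,P2=10]: 0000  = hex 0
  rows 12-15 [P1,P2=11]: 1010  = hex A
Output column (row 0 .. row 15) = 0000111100001010
Output column grouped in 4s = 0000 1111 0000 1010 = 0x0F0A
Convert to decimal digit by digit (value = value*16 + digit):
  0 -> 0
  0*16 + 15 (F) = 15
  15*16 + 0 = 240
  240*16 + 10 (A) = 3850
Decimal = 3850

3850
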